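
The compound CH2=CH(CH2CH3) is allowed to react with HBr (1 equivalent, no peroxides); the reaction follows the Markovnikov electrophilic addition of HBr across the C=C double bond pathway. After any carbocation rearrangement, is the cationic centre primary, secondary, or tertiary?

secondary

Step 1: Protonation of the alkene by HBr: the π bond acts as the nucleophile and picks up H⁺, giving the more stable (Markovnikov) secondary carbocation. The H–Br bond breaks heterolytically, releasing Br⁻.
No single 1,2-shift to an adjacent carbon would give a more-substituted cation, so no rearrangement occurs.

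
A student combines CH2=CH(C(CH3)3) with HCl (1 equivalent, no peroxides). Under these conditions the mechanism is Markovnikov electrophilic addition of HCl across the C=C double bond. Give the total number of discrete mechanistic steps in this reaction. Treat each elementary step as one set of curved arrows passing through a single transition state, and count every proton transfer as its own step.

3

Step 1: The π electrons of the C=C bond attack a proton of HCl; Markovnikov addition places the new C–H on the less-substituted alkene carbon, so the positive charge ends up on the more-substituted carbon — a secondary carbocation. The H–Cl bond breaks heterolytically, releasing Cl⁻.
Step 2: A methyl group with its bonding pair migrates from the adjacent tert-butyl carbon to the cationic centre — a 1,2-methyl shift — upgrading the secondary cation to a tertiary one.
Step 3: The Cl⁻ anion donates a lone pair to the carbocation, forming the new C–Cl σ-bond and giving the neutral alkyl halide.
Total: 3 elementary steps.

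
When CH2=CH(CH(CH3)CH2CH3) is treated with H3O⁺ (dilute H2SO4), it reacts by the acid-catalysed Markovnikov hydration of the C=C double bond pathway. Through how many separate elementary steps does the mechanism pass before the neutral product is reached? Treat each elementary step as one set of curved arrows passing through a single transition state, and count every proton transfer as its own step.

4

Step 1: Electrophilic addition begins with the π(C=C) electrons forming a bond to the proton of H3O⁺. Following Markovnikov's rule, the resulting cation is secondary. H2O is released.
Step 2: Carbocation rearrangement: a 1,2-hydride shift from the adjacent sec-butyl carbon converts the initially-formed secondary cation into the more stable tertiary cation.
Step 3: A lone pair on the oxygen of H2O attacks the carbocation, forming a C–O bond and an oxonium ion (a protonated alcohol).
Step 4: Proton transfer from the O–H of the oxonium ion to H2O completes the catalytic cycle and yields the alcohol.
Total: 4 elementary steps.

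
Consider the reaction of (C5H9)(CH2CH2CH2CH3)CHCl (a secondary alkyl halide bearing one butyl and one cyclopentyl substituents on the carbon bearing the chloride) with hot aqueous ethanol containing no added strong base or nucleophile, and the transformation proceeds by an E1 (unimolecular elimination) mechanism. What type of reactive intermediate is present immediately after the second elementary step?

Step 1: Ionisation: the C–Cl σ-bond cleaves heterolytically; both bonding electrons depart with Cl⁻, leaving a secondary carbocation at the α-carbon.
Step 2: Carbocation rearrangement: a 1,2-hydride shift from the adjacent cyclopentyl carbon converts the initially-formed secondary cation into the more stable tertiary cation.
After step 2 the species present is a tertiary carbocation.

tertiary carbocation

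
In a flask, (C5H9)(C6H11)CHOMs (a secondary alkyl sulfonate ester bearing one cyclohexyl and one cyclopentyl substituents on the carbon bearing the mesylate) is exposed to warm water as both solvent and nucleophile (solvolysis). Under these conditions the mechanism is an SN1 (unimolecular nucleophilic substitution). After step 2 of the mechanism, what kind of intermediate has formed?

Step 1: Unassisted departure of MsO⁻ (taking the C–O bonding pair) generates a secondary carbocation.
Step 2: Carbocation rearrangement: a 1,2-hydride shift from the adjacent cyclohexyl carbon converts the initially-formed secondary cation into the more stable tertiary cation.
After step 2 the species present is a tertiary carbocation.

tertiary carbocation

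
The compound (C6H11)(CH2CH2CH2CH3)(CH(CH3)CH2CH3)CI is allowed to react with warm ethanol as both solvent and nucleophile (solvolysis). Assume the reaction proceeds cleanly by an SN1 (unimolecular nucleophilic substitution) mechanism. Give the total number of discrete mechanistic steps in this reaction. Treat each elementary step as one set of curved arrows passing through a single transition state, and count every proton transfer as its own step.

Step 1: The C–I bond breaks with both electrons going to the iodide; I⁻ leaves and a tertiary carbocation remains.
(No 1,2-shift: no single shift to an adjacent carbon would give a more stable cation.)
Step 2: Nucleophilic capture: the oxygen of CH3CH2OH bonds to the cationic carbon, producing an oxonium-ion intermediate.
Step 3: Proton transfer from the O–H of the oxonium ion to a solvent molecule delivers the neutral ether.
Total: 3 elementary steps.

3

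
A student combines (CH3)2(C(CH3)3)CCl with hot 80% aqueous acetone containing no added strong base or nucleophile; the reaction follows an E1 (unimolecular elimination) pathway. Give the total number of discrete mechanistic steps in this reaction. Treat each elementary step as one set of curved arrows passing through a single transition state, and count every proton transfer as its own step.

2

Step 1: Rate-determining heterolysis of the C–Cl bond gives Cl⁻ and a tertiary carbocation.
(No 1,2-shift: no single shift to an adjacent carbon would give a more stable cation.)
Step 2: A water molecule (solvent) deprotonates a β-carbon; as the C–H bond breaks, those electrons form the new alkene π bond.
Total: 2 elementary steps.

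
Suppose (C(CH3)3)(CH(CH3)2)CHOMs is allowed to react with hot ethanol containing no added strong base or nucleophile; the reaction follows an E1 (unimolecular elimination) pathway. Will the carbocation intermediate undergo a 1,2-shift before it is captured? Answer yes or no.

yes

The first-formed carbocation is secondary.
The adjacent isopropyl carbon already bears 2 other carbon substituents and has a hydrogen to migrate; after a 1,2-hydride shift from that carbon the positive charge sits on a tertiary centre.
Tertiary is more stable than secondary, so the shift occurs.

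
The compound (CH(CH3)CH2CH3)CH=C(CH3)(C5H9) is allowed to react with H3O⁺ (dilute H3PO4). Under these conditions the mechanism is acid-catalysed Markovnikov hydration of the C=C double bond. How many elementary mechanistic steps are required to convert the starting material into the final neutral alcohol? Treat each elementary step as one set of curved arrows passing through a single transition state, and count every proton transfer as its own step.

3

Step 1: The π electrons of the C=C bond attack a proton of H3O⁺; Markovnikov addition places the new C–H on the less-substituted alkene carbon, so the positive charge ends up on the more-substituted carbon — a tertiary carbocation. H2O is released.
(No 1,2-shift: no single shift to an adjacent carbon would give a more stable cation.)
Step 2: Water acts as the nucleophile: an oxygen lone pair bonds to the cationic carbon, giving an oxonium-ion intermediate.
Step 3: Deprotonation of the oxonium ion by a water molecule delivers the neutral alcohol and regenerates the acid catalyst.
Total: 3 elementary steps.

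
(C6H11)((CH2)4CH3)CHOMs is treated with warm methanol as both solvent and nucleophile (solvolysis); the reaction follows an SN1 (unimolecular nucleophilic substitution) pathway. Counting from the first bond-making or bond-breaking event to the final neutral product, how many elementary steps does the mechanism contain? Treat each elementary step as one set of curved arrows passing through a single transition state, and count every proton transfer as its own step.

Step 1: Rate-determining heterolysis of the C–O bond gives MsO⁻ and a secondary carbocation.
Step 2: A 1,2-hydride shift from the adjacent cyclohexyl carbon moves the positive charge from the secondary centre to an adjacent carbon, generating a more stable tertiary carbocation.
Step 3: CH3OH donates an oxygen lone pair into the empty p orbital of the cation, giving a protonated ether (an oxonium ion).
Step 4: A second solvent molecule removes the proton on oxygen, giving the neutral ether product.
Total: 4 elementary steps.

4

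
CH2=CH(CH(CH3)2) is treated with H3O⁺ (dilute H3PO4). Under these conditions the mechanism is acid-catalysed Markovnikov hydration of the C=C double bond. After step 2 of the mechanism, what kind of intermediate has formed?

Step 1: The π electrons of the C=C bond attack a proton of H3O⁺; Markovnikov addition places the new C–H on the less-substituted alkene carbon, so the positive charge ends up on the more-substituted carbon — a secondary carbocation. H2O is released.
Step 2: A 1,2-hydride shift from the adjacent isopropyl carbon moves the positive charge from the secondary centre to an adjacent carbon, generating a more stable tertiary carbocation.
After step 2 the species present is a tertiary carbocation.

tertiary carbocation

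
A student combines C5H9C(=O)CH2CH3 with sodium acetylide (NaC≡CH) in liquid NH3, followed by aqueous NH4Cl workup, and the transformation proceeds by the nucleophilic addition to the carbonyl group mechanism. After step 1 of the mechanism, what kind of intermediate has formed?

Step 1: Nucleophilic addition: HC≡C⁻ adds to the carbonyl carbon, pushing the π(C=O) electron pair onto oxygen and giving a tetrahedral alkoxide.
After step 1 the species present is a tetrahedral alkoxide intermediate.

tetrahedral alkoxide intermediate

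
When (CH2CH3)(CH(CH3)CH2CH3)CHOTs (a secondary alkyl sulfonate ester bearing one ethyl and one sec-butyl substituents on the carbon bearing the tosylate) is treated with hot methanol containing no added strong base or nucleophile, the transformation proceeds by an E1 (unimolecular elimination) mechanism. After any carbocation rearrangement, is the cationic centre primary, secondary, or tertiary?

Step 1: Unassisted departure of TsO⁻ (taking the C–O bonding pair) generates a secondary carbocation.
Step 2: A 1,2-hydride shift from the adjacent sec-butyl carbon moves the positive charge from the secondary centre to an adjacent carbon, generating a more stable tertiary carbocation.
The cation rearranges from secondary to tertiary via a 1,2-hydride shift from the adjacent sec-butyl carbon; the tertiary cation is what reacts next.

tertiary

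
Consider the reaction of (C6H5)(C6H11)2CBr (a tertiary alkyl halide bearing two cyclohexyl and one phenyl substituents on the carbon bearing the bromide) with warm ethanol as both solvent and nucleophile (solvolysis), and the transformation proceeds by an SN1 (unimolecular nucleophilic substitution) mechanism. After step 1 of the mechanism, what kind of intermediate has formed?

tertiary carbocation

Step 1: The C–Br bond breaks with both electrons going to the bromide; Br⁻ leaves and a tertiary carbocation remains.
After step 1 the species present is a tertiary carbocation.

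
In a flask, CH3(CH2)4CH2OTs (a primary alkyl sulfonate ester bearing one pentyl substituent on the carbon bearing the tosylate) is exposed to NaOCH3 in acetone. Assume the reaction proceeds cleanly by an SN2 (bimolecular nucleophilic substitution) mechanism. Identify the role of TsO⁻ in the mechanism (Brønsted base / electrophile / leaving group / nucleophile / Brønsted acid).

leaving group

Step 1: CH3O⁻ attacks the back face of the α-carbon while TsO⁻ departs with the C–O bonding pair — a single concerted displacement through a pentacoordinate transition state.
TsO⁻ departs with both electrons of the breaking σ-bond — that is the definition of a leaving group.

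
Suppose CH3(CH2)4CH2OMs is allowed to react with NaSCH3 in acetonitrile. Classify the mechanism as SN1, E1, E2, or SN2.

Conditions: a primary substrate with a strong nucleophile in the polar aprotic solvent acetonitrile.
These conditions are the textbook signature of the SN2 pathway.
An unhindered substrate with a strong nucleophile in a polar aprotic solvent favours one-step backside displacement.

SN2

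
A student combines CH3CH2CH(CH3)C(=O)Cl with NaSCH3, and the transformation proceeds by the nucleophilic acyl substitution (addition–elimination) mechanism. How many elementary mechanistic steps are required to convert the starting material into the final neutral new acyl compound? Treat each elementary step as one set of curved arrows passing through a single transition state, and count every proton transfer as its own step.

Step 1: A lone pair on the S of CH3S⁻ attacks the electrophilic acyl carbon; the π(C=O) electrons move onto oxygen, giving a tetrahedral intermediate.
Step 2: An oxygen lone pair re-forms the C=O π bond as the C–Cl σ-bond breaks; Cl⁻ is expelled.
Total: 2 elementary steps.

2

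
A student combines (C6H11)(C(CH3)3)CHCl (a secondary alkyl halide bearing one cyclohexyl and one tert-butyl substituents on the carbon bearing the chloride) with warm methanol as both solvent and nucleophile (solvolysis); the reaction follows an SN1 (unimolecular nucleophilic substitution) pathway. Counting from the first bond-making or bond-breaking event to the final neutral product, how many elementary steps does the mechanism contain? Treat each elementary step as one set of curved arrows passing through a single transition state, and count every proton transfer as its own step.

4

Step 1: Ionisation: the C–Cl σ-bond cleaves heterolytically; both bonding electrons depart with Cl⁻, leaving a secondary carbocation at the α-carbon.
Step 2: Carbocation rearrangement: a 1,2-hydride shift from the adjacent cyclohexyl carbon converts the initially-formed secondary cation into the more stable tertiary cation.
Step 3: A lone pair on the oxygen of CH3OH attacks the carbocation, forming a new C–O σ-bond and an oxonium ion.
Step 4: Proton transfer from the O–H of the oxonium ion to a solvent molecule delivers the neutral ether.
Total: 4 elementary steps.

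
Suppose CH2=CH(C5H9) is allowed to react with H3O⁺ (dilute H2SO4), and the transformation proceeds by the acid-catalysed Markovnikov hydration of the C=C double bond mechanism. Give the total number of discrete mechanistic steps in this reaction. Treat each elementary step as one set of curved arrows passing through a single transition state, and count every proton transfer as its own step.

4

Step 1: Electrophilic addition begins with the π(C=C) electrons forming a bond to the proton of H3O⁺. Following Markovnikov's rule, the resulting cation is secondary. H2O is released.
Step 2: A 1,2-hydride shift from the adjacent cyclopentyl carbon moves the positive charge from the secondary centre to an adjacent carbon, generating a more stable tertiary carbocation.
Step 3: A lone pair on the oxygen of H2O attacks the carbocation, forming a C–O bond and an oxonium ion (a protonated alcohol).
Step 4: Deprotonation of the oxonium ion by a water molecule delivers the neutral alcohol and regenerates the acid catalyst.
Total: 4 elementary steps.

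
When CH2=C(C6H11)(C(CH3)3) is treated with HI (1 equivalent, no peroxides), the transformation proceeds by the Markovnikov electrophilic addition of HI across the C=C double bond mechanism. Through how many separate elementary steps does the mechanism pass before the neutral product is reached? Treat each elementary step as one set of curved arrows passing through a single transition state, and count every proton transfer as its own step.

Step 1: The π electrons of the C=C bond attack a proton of HI; Markovnikov addition places the new C–H on the less-substituted alkene carbon, so the positive charge ends up on the more-substituted carbon — a tertiary carbocation. The H–I bond breaks heterolytically, releasing I⁻.
(No 1,2-shift: no single shift to an adjacent carbon would give a more stable cation.)
Step 2: I⁻ captures the cation: a lone pair on I⁻ fills the empty p orbital, producing the alkyl halide product.
Total: 2 elementary steps.

2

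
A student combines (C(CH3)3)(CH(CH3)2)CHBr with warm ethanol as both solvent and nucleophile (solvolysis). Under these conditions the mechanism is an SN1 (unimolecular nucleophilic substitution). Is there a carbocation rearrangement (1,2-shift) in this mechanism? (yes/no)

The first-formed carbocation is secondary.
The adjacent isopropyl carbon already bears 2 other carbon substituents and has a hydrogen to migrate; after a 1,2-hydride shift from that carbon the positive charge sits on a tertiary centre.
Tertiary is more stable than secondary, so the shift occurs.

yes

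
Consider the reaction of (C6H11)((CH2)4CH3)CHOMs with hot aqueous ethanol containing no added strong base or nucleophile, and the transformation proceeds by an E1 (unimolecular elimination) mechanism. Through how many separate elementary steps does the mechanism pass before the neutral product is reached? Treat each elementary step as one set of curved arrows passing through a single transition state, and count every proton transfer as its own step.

3

Step 1: Rate-determining heterolysis of the C–O bond gives MsO⁻ and a secondary carbocation.
Step 2: A hydride (H with its bonding pair) migrates from the adjacent cyclohexyl carbon to the cationic centre — a 1,2-hydride shift — upgrading the secondary cation to a tertiary one.
Step 3: A weak base (a water (or ethanol) molecule from the solvent) removes a proton from a carbon adjacent to the cationic centre; the electrons of that C–H bond become the new π(C=C) bond, giving the alkene.
Total: 3 elementary steps.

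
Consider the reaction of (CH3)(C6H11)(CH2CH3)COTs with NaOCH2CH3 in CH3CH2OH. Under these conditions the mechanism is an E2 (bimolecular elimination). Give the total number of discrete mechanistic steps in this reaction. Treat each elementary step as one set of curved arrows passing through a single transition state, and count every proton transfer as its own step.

Step 1: In one step, CH3CH2O⁻ pulls off a β-proton, the C–O bond cleaves, and a C=C double bond forms between the α- and β-carbons (E2, anti elimination).
Total: 1 elementary step.

1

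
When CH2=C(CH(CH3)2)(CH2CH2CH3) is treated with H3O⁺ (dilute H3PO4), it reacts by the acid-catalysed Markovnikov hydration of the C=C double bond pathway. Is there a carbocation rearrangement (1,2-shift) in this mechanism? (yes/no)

no

The first-formed carbocation is tertiary.
No single 1,2-shift to an adjacent carbon would produce a more-substituted cation than the one already present, so no rearrangement occurs.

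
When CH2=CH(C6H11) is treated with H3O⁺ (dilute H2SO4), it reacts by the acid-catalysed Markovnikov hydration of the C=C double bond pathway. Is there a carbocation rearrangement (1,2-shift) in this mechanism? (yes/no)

The first-formed carbocation is secondary.
The adjacent cyclohexyl carbon already bears 2 other carbon substituents and has a hydrogen to migrate; after a 1,2-hydride shift from that carbon the positive charge sits on a tertiary centre.
Tertiary is more stable than secondary, so the shift occurs.

yes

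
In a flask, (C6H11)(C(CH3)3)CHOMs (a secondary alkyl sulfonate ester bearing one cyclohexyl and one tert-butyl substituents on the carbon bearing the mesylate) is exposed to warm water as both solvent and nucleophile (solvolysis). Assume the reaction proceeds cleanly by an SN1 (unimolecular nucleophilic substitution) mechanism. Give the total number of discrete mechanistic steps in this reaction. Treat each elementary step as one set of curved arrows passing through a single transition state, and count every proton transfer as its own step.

4

Step 1: The C–O bond breaks with both electrons going to the mesylate; MsO⁻ leaves and a secondary carbocation remains.
Step 2: A 1,2-hydride shift from the adjacent cyclohexyl carbon moves the positive charge from the secondary centre to an adjacent carbon, generating a more stable tertiary carbocation.
Step 3: H2O donates an oxygen lone pair into the empty p orbital of the cation, giving a protonated alcohol (an oxonium ion).
Step 4: Deprotonation of the oxonium oxygen by solvent water yields the neutral alcohol.
Total: 4 elementary steps.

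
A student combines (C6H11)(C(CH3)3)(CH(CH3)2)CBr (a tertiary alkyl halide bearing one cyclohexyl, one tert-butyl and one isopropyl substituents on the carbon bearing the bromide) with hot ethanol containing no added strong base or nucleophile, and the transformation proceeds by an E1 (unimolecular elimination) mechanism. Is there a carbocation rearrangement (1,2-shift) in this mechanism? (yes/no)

The first-formed carbocation is tertiary.
No single 1,2-shift to an adjacent carbon would produce a more-substituted cation than the one already present, so no rearrangement occurs.

no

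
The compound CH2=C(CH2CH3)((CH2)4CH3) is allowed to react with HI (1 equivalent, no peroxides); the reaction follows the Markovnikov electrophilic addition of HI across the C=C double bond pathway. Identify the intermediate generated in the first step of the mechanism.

tertiary carbocation

Step 1: Protonation of the alkene by HI: the π bond acts as the nucleophile and picks up H⁺, giving the more stable (Markovnikov) tertiary carbocation. The H–I bond breaks heterolytically, releasing I⁻.
After step 1 the species present is a tertiary carbocation.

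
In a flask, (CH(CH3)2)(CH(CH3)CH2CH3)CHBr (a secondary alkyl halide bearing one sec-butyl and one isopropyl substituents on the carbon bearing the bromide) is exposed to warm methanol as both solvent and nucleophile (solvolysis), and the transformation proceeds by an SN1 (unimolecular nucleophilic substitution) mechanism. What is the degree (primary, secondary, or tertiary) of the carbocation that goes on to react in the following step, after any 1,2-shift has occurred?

tertiary

Step 1: Rate-determining heterolysis of the C–Br bond gives Br⁻ and a secondary carbocation.
Step 2: A 1,2-hydride shift from the adjacent sec-butyl carbon moves the positive charge from the secondary centre to an adjacent carbon, generating a more stable tertiary carbocation.
The cation rearranges from secondary to tertiary via a 1,2-hydride shift from the adjacent sec-butyl carbon; the tertiary cation is what reacts next.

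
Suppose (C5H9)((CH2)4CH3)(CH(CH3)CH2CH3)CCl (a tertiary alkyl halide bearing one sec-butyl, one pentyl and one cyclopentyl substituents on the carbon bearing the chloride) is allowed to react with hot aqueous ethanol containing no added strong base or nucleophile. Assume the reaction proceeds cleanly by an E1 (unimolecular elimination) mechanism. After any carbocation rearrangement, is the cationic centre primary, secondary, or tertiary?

Step 1: Ionisation: the C–Cl σ-bond cleaves heterolytically; both bonding electrons depart with Cl⁻, leaving a tertiary carbocation at the α-carbon.
No single 1,2-shift to an adjacent carbon would give a more-substituted cation, so no rearrangement occurs.

tertiary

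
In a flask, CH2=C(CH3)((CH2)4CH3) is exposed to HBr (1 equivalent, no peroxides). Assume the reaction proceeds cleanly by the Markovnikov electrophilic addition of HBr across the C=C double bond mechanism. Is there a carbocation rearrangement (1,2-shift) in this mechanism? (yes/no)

The first-formed carbocation is tertiary.
No single 1,2-shift to an adjacent carbon would produce a more-substituted cation than the one already present, so no rearrangement occurs.

no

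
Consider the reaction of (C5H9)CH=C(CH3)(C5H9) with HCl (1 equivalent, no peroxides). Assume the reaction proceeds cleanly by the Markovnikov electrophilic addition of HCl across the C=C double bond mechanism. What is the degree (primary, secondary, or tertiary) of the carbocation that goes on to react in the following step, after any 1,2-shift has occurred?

tertiary

Step 1: The π electrons of the C=C bond attack a proton of HCl; Markovnikov addition places the new C–H on the less-substituted alkene carbon, so the positive charge ends up on the more-substituted carbon — a tertiary carbocation. The H–Cl bond breaks heterolytically, releasing Cl⁻.
No single 1,2-shift to an adjacent carbon would give a more-substituted cation, so no rearrangement occurs.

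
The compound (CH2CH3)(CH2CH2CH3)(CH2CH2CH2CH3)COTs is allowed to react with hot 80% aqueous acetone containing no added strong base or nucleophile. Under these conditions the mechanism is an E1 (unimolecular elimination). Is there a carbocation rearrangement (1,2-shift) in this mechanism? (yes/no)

no

The first-formed carbocation is tertiary.
No single 1,2-shift to an adjacent carbon would produce a more-substituted cation than the one already present, so no rearrangement occurs.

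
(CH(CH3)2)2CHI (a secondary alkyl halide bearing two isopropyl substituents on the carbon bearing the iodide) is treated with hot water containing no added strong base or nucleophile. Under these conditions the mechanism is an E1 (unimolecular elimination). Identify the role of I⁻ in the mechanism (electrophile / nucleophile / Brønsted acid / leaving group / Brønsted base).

Step 1: The C–I bond breaks with both electrons going to the iodide; I⁻ leaves and a secondary carbocation remains.
I⁻ departs with both electrons of the breaking σ-bond — that is the definition of a leaving group.

leaving group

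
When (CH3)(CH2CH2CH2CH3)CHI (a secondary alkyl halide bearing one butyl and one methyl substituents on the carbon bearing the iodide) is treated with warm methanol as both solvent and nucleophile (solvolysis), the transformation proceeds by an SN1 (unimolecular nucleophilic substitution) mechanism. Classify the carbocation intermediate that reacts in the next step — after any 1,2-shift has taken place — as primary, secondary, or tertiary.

secondary

Step 1: The C–I bond breaks with both electrons going to the iodide; I⁻ leaves and a secondary carbocation remains.
No single 1,2-shift to an adjacent carbon would give a more-substituted cation, so no rearrangement occurs.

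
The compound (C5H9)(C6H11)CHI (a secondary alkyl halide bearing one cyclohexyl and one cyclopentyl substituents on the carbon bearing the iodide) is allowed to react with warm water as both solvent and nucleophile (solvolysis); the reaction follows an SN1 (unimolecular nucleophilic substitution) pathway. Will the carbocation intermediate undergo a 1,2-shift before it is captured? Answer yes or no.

The first-formed carbocation is secondary.
The adjacent cyclohexyl carbon already bears 2 other carbon substituents and has a hydrogen to migrate; after a 1,2-hydride shift from that carbon the positive charge sits on a tertiary centre.
Tertiary is more stable than secondary, so the shift occurs.

yes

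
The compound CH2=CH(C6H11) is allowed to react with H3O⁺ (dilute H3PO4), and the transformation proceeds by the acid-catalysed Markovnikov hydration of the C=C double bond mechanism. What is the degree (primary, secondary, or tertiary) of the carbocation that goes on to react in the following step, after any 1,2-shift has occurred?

tertiary

Step 1: Protonation of the alkene by H3O⁺: the π bond acts as the nucleophile and picks up H⁺, giving the more stable (Markovnikov) secondary carbocation. H2O is released.
Step 2: A hydride (H with its bonding pair) migrates from the adjacent cyclohexyl carbon to the cationic centre — a 1,2-hydride shift — upgrading the secondary cation to a tertiary one.
The cation rearranges from secondary to tertiary via a 1,2-hydride shift from the adjacent cyclohexyl carbon; the tertiary cation is what reacts next.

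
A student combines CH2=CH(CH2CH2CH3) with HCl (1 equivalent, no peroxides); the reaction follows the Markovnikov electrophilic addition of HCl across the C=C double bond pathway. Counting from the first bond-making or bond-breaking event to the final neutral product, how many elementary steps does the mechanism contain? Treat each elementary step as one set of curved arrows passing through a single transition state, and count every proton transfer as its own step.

2

Step 1: Electrophilic addition begins with the π(C=C) electrons forming a bond to the proton of HCl. Following Markovnikov's rule, the resulting cation is secondary. The H–Cl bond breaks heterolytically, releasing Cl⁻.
(No 1,2-shift: no single shift to an adjacent carbon would give a more stable cation.)
Step 2: Nucleophilic attack by Cl⁻ on the carbocation completes the addition, giving R–Cl.
Total: 2 elementary steps.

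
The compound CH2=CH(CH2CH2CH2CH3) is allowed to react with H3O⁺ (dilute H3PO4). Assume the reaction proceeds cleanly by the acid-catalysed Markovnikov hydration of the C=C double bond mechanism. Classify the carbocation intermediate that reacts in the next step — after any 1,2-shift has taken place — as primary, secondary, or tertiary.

Step 1: The π electrons of the C=C bond attack a proton of H3O⁺; Markovnikov addition places the new C–H on the less-substituted alkene carbon, so the positive charge ends up on the more-substituted carbon — a secondary carbocation. H2O is released.
No single 1,2-shift to an adjacent carbon would give a more-substituted cation, so no rearrangement occurs.

secondary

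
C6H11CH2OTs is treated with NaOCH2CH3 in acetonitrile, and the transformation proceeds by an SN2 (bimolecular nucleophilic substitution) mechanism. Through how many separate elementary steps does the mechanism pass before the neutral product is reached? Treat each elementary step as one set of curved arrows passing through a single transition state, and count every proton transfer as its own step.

Step 1: Backside attack by CH3CH2O⁻ on the carbon bearing the tosylate: the new C–O bond forms as the C–O bond breaks, with Walden inversion at carbon.
Total: 1 elementary step.

1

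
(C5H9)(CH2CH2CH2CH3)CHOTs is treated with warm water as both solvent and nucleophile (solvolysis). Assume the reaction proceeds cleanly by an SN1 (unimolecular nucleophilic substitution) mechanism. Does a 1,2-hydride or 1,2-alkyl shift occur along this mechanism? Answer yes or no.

The first-formed carbocation is secondary.
The adjacent cyclopentyl carbon already bears 2 other carbon substituents and has a hydrogen to migrate; after a 1,2-hydride shift from that carbon the positive charge sits on a tertiary centre.
Tertiary is more stable than secondary, so the shift occurs.

yes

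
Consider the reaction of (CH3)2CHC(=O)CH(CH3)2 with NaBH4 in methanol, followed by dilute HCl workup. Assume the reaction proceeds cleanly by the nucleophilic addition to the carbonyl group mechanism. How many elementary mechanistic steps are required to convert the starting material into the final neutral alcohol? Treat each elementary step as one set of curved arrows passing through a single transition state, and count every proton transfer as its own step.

2

Step 1: Nucleophilic addition: H⁻ (delivered from BH4⁻) adds to the carbonyl carbon, pushing the π(C=O) electron pair onto oxygen and giving a tetrahedral alkoxide.
Step 2: On dilute HCl workup the alkoxide oxygen is protonated, giving an alcohol.
Total: 2 elementary steps.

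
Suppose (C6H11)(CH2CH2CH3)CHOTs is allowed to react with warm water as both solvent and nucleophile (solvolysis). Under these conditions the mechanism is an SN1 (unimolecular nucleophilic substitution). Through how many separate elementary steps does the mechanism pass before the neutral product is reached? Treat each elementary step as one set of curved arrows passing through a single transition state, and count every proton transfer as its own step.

Step 1: Unassisted departure of TsO⁻ (taking the C–O bonding pair) generates a secondary carbocation.
Step 2: A hydride (H with its bonding pair) migrates from the adjacent cyclohexyl carbon to the cationic centre — a 1,2-hydride shift — upgrading the secondary cation to a tertiary one.
Step 3: Nucleophilic capture: the oxygen of H2O bonds to the cationic carbon, producing an oxonium-ion intermediate.
Step 4: A second solvent molecule removes the proton on oxygen, giving the neutral alcohol product.
Total: 4 elementary steps.

4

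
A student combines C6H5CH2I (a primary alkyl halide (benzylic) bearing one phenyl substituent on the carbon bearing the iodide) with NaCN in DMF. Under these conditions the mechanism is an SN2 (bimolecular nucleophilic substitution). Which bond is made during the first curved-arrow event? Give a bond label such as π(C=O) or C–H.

Step 1: Backside attack by CN⁻ on the carbon bearing the iodide: the new C–C bond forms as the C–I bond breaks, with Walden inversion at carbon.
The bond formed in this step is the C–C bond.

C–C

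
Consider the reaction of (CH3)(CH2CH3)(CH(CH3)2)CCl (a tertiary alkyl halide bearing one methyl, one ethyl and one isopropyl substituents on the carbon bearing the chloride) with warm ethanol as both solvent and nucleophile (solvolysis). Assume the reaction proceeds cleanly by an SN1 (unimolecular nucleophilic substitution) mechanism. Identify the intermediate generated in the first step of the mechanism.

Step 1: Unassisted departure of Cl⁻ (taking the C–Cl bonding pair) generates a tertiary carbocation.
After step 1 the species present is a tertiary carbocation.

tertiary carbocation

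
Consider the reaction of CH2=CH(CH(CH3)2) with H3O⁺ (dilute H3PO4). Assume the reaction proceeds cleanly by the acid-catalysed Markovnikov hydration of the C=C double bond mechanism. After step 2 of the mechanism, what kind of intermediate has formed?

Step 1: The π electrons of the C=C bond attack a proton of H3O⁺; Markovnikov addition places the new C–H on the less-substituted alkene carbon, so the positive charge ends up on the more-substituted carbon — a secondary carbocation. H2O is released.
Step 2: Carbocation rearrangement: a 1,2-hydride shift from the adjacent isopropyl carbon converts the initially-formed secondary cation into the more stable tertiary cation.
After step 2 the species present is a tertiary carbocation.

tertiary carbocation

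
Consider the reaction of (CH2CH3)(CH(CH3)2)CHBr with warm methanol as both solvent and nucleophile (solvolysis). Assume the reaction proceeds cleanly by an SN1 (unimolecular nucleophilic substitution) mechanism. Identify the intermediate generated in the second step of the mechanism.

Step 1: Unassisted departure of Br⁻ (taking the C–Br bonding pair) generates a secondary carbocation.
Step 2: Carbocation rearrangement: a 1,2-hydride shift from the adjacent isopropyl carbon converts the initially-formed secondary cation into the more stable tertiary cation.
After step 2 the species present is a tertiary carbocation.

tertiary carbocation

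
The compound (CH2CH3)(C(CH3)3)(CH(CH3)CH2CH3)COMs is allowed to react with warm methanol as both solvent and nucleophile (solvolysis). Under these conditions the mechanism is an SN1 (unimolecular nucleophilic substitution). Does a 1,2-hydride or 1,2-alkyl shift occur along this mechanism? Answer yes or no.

The first-formed carbocation is tertiary.
No single 1,2-shift to an adjacent carbon would produce a more-substituted cation than the one already present, so no rearrangement occurs.

no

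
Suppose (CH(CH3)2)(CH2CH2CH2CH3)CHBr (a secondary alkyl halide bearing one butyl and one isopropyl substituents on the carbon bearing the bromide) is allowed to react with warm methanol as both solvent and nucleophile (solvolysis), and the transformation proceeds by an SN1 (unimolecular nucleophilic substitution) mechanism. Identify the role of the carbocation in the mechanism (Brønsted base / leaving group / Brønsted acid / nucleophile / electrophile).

Step 3: Nucleophilic capture: the oxygen of CH3OH bonds to the cationic carbon, producing an oxonium-ion intermediate.
The carbocation accepts an electron pair into an empty or π* orbital — it is the electrophile.

electrophile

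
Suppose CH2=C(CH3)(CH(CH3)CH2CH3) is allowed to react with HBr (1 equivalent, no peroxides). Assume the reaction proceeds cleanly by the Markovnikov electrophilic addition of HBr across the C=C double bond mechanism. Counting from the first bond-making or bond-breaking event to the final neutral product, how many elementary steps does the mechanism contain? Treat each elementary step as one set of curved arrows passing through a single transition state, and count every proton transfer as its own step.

2

Step 1: Electrophilic addition begins with the π(C=C) electrons forming a bond to the proton of HBr. Following Markovnikov's rule, the resulting cation is tertiary. The H–Br bond breaks heterolytically, releasing Br⁻.
(No 1,2-shift: no single shift to an adjacent carbon would give a more stable cation.)
Step 2: The Br⁻ anion donates a lone pair to the carbocation, forming the new C–Br σ-bond and giving the neutral alkyl halide.
Total: 2 elementary steps.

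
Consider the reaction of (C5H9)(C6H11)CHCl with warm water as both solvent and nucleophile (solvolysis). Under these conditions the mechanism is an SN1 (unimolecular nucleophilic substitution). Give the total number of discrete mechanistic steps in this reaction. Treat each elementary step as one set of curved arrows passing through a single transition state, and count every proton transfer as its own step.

Step 1: Rate-determining heterolysis of the C–Cl bond gives Cl⁻ and a secondary carbocation.
Step 2: A 1,2-hydride shift from the adjacent cyclopentyl carbon moves the positive charge from the secondary centre to an adjacent carbon, generating a more stable tertiary carbocation.
Step 3: Nucleophilic capture: the oxygen of H2O bonds to the cationic carbon, producing an oxonium-ion intermediate.
Step 4: A second solvent molecule removes the proton on oxygen, giving the neutral alcohol product.
Total: 4 elementary steps.

4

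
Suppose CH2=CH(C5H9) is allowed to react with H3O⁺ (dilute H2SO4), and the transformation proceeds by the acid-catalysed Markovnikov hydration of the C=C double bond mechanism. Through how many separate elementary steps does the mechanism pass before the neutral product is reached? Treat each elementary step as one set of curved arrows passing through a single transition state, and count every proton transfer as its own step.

4

Step 1: The π electrons of the C=C bond attack a proton of H3O⁺; Markovnikov addition places the new C–H on the less-substituted alkene carbon, so the positive charge ends up on the more-substituted carbon — a secondary carbocation. H2O is released.
Step 2: A hydride (H with its bonding pair) migrates from the adjacent cyclopentyl carbon to the cationic centre — a 1,2-hydride shift — upgrading the secondary cation to a tertiary one.
Step 3: Water acts as the nucleophile: an oxygen lone pair bonds to the cationic carbon, giving an oxonium-ion intermediate.
Step 4: H2O removes a proton from the oxonium oxygen, regenerating H3O⁺ and giving the neutral alcohol.
Total: 4 elementary steps.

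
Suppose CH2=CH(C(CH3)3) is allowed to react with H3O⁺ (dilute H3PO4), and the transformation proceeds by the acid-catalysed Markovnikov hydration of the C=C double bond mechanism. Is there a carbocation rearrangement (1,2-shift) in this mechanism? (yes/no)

yes

The first-formed carbocation is secondary.
The adjacent tert-butyl carbon has no hydrogen but bears methyl groups; migration of one methyl with its bonding pair (a 1,2-methyl shift) places the charge on a tertiary centre.
Tertiary is more stable than secondary, so the shift occurs.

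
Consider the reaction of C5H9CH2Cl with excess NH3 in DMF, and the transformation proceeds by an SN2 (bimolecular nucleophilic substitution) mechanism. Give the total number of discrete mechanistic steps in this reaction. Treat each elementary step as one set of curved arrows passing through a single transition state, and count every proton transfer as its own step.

Step 1: A lone pair on the N of NH3 attacks the α-carbon from the back side while the C–Cl bond breaks; both bonding electrons leave with Cl⁻. The product of this concerted step is an alkylammonium ion.
Step 2: A second equivalent of NH3 removes a proton from the N, giving the neutral product.
Total: 2 elementary steps.

2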